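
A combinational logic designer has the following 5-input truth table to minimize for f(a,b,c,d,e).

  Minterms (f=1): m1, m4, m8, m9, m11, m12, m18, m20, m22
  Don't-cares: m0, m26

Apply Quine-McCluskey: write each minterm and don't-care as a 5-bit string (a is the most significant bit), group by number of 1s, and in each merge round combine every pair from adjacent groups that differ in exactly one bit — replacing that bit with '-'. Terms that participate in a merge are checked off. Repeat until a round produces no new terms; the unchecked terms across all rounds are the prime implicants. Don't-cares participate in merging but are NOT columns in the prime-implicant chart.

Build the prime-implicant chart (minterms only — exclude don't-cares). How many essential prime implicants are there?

[col 0] 00000*, 00001*, 00100*, 01000*, 01001*, 01011*, 01100*, 10010*, 10100*, 10110*, 11010*
[col 1] -0100, 0-000*, 0-001*, 0-100*, 00-00*, 0000-*, 01-00*, 010-1, 0100-*, 1-010, 10-10, 101-0
[col 2] 0--00, 0-00-
Prime implicants: -0100, 0--00, 0-00-, 010-1, 1-010, 10-10, 101-0
PI chart (minterm → PIs covering it):
  1 | 0-00-  (sole → essential)
  4 | -0100,0--00
  8 | 0--00,0-00-
  9 | 0-00-,010-1
  11 | 010-1  (sole → essential)
  12 | 0--00  (sole → essential)
  18 | 1-010,10-10
  20 | -0100,101-0
  22 | 10-10,101-0
Essential prime implicants: 0--00, 0-00-, 010-1

3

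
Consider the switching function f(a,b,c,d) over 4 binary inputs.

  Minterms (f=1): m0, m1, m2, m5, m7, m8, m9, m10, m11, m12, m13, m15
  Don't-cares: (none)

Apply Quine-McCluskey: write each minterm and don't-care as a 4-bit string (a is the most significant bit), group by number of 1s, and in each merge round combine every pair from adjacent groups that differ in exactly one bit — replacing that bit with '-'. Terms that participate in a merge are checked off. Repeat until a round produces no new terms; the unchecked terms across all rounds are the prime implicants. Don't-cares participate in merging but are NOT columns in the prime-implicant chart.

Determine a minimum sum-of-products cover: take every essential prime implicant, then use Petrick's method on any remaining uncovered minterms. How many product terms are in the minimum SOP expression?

5

[col 0] 0000*, 0001*, 0010*, 0101*, 0111*, 1000*, 1001*, 1010*, 1011*, 1100*, 1101*, 1111*
[col 1] -000*, -001*, -010*, -101*, -111*, 0-01*, 00-0*, 000-*, 01-1*, 1-00*, 1-01*, 1-11*, 10-0*, 10-1*, 100-*, 101-*, 11-1*, 110-*
[col 2] --01, -0-0, -00-, -1-1, 1--1, 1-0-, 10--
Prime implicants: --01, -0-0, -00-, -1-1, 1--1, 1-0-, 10--
PI chart (minterm → PIs covering it):
  0 | -0-0,-00-
  1 | --01,-00-
  2 | -0-0  (sole → essential)
  5 | --01,-1-1
  7 | -1-1  (sole → essential)
  8 | -0-0,-00-,1-0-,10--
  9 | --01,-00-,1--1,1-0-,10--
  10 | -0-0,10--
  11 | 1--1,10--
  12 | 1-0-  (sole → essential)
  13 | --01,-1-1,1--1,1-0-
  15 | -1-1,1--1
Essential prime implicants: -0-0, -1-1, 1-0-
Petrick residual → --01, 1--1
Minimum SOP uses 5 PIs: c'd + b'd' + bd + ad + ac'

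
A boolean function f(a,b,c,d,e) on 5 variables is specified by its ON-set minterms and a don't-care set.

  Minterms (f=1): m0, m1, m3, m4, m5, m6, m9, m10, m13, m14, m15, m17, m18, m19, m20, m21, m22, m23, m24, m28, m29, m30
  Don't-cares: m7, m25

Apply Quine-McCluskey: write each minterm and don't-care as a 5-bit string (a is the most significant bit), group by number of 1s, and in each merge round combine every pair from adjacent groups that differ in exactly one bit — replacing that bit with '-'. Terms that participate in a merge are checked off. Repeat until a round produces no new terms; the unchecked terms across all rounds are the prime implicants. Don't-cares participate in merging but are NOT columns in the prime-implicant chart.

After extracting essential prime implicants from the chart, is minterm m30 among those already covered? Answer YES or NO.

NO

Round 0: 00000✓ 00001✓ 00011✓ 00100✓ 00101✓ 00110✓ 00111✓ 01001✓ 01010✓ 01101✓ 01110✓ 01111✓ 10001✓ 10010✓ 10011✓ 10100✓ 10101✓ 10110✓ 10111✓ 11000✓ 11001✓ 11100✓ 11101✓ 11110✓
Round 1: -0001✓ -0011✓ -0100✓ -0101✓ -0110✓ -0111✓ -1001✓ -1101✓ -1110✓ 0-001✓ 0-101✓ 0-110✓ 0-111✓ 00-00✓ 00-01✓ 00-11✓ 000-1✓ 0000-✓ 001-0✓ 001-1✓ 0010-✓ 0011-✓ 01-01✓ 01-10 011-1✓ 0111-✓ 1-001✓ 1-100✓ 1-101✓ 1-110✓ 10-01✓ 10-10✓ 10-11✓ 100-1✓ 1001-✓ 101-0✓ 101-1✓ 1010-✓ 1011-✓ 11-00✓ 11-01✓ 1100-✓ 111-0✓ 1110-✓
Round 2: --001✓ --101✓ --110 -0-01✓ -0-11✓ -00-1✓ -01-0✓ -01-1✓ -010-✓ -011-✓ -1-01✓ 0--01✓ 0-1-1 0-11- 00--1✓ 00-0- 001--✓ 1--01✓ 1-1-0 1-10- 10--1✓ 10-1- 101--✓ 11-0-
Round 3: ---01 -0--1 -01--
PIs = {---01, --110, -0--1, -01--, 0-1-1, 0-11-, 00-0-, 01-10, 1-1-0, 1-10-, 10-1-, 11-0-}
Coverage chart:
  m0: 00-0- ←essential
  m1: ---01,-0--1,00-0-
  m3: -0--1 ←essential
  m4: -01--,00-0-
  m5: ---01,-0--1,-01--,0-1-1,00-0-
  m6: --110,-01--,0-11-
  m9: ---01 ←essential
  m10: 01-10 ←essential
  m13: ---01,0-1-1
  m14: --110,0-11-,01-10
  m15: 0-1-1,0-11-
  m17: ---01,-0--1
  m18: 10-1- ←essential
  m19: -0--1,10-1-
  m20: -01--,1-1-0,1-10-
  m21: ---01,-0--1,-01--,1-10-
  m22: --110,-01--,1-1-0,10-1-
  m23: -0--1,-01--,10-1-
  m24: 11-0- ←essential
  m28: 1-1-0,1-10-,11-0-
  m29: ---01,1-10-,11-0-
  m30: --110,1-1-0
Essential: ---01, -0--1, 00-0-, 01-10, 10-1-, 11-0-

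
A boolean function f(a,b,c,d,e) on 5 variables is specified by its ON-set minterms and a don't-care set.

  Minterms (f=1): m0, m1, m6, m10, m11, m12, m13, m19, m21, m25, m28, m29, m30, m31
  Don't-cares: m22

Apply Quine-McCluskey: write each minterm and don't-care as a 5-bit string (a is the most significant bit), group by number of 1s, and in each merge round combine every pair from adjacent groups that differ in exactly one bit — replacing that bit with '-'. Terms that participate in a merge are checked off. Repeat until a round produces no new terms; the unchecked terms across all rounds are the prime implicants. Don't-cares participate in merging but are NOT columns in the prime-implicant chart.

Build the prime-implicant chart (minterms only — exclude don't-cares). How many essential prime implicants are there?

8

size-2^0 implicants → 00000(✓)  00001(✓)  00110(✓)  01010(✓)  01011(✓)  01100(✓)  01101(✓)  10011  10101(✓)  10110(✓)  11001(✓)  11100(✓)  11101(✓)  11110(✓)  11111(✓)
size-2^1 implicants → -0110  -1100(✓)  -1101(✓)  0000-  0101-  0110-(✓)  1-101  1-110  11-01  111-0(✓)  111-1(✓)  1110-(✓)  1111-(✓)
size-2^2 implicants → -110-  111--
Unchecked terms (primes): -0110, -110-, 0000-, 0101-, 1-101, 1-110, 10011, 11-01, 111--
Minterm coverage:
  m0 ⊆ 0000- [E]
  m1 ⊆ 0000- [E]
  m6 ⊆ -0110 [E]
  m10 ⊆ 0101- [E]
  m11 ⊆ 0101- [E]
  m12 ⊆ -110- [E]
  m13 ⊆ -110- [E]
  m19 ⊆ 10011 [E]
  m21 ⊆ 1-101 [E]
  m25 ⊆ 11-01 [E]
  m28 ⊆ -110-,111--
  m29 ⊆ -110-,1-101,11-01,111--
  m30 ⊆ 1-110,111--
  m31 ⊆ 111-- [E]
E = {-0110, -110-, 0000-, 0101-, 1-101, 10011, 11-01, 111--}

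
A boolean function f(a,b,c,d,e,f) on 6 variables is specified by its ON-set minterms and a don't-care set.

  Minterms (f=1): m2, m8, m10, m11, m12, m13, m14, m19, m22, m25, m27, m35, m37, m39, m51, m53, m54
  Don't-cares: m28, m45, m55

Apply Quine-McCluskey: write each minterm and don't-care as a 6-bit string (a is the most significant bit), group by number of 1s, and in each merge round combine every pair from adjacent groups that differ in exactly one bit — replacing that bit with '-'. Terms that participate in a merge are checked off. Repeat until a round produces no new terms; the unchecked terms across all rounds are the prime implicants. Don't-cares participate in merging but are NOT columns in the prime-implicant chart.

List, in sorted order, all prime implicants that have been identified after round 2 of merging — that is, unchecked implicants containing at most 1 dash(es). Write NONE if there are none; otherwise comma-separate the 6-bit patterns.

-01101, -10011, -10110, 0-1011, 0-1100, 00-010, 00101-, 00110-, 01-011, 0110-1, 10-101, 11011-

[col 0] 000010*, 001000*, 001010*, 001011*, 001100*, 001101*, 001110*, 010011*, 010110*, 011001*, 011011*, 011100*, 100011*, 100101*, 100111*, 101101*, 110011*, 110101*, 110110*, 110111*
[col 1] -01101, -10011, -10110, 0-1011, 0-1100, 00-010, 001-00*, 001-10*, 0010-0*, 00101-, 0011-0*, 00110-, 01-011, 0110-1, 1-0011*, 1-0101*, 1-0111*, 10-101, 100-11*, 1001-1*, 110-11*, 1101-1*, 11011-
[col 2] 001--0, 1-0-11, 1-01-1
Prime implicants: -01101, -10011, -10110, 0-1011, 0-1100, 00-010, 001--0, 00101-, 00110-, 01-011, 0110-1, 1-0-11, 1-01-1, 10-101, 11011-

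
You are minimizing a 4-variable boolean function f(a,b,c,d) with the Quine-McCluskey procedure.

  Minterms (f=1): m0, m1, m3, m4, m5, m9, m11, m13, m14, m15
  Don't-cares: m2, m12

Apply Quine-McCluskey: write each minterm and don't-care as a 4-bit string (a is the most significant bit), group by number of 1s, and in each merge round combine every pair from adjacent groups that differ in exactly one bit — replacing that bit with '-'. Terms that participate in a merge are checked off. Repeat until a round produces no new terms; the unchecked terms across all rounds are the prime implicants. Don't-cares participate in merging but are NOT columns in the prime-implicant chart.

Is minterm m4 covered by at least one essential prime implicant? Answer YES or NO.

NO

Round 0: 0000✓ 0001✓ 0010✓ 0011✓ 0100✓ 0101✓ 1001✓ 1011✓ 1100✓ 1101✓ 1110✓ 1111✓
Round 1: -001✓ -011✓ -100✓ -101✓ 0-00✓ 0-01✓ 00-0✓ 00-1✓ 000-✓ 001-✓ 010-✓ 1-01✓ 1-11✓ 10-1✓ 11-0✓ 11-1✓ 110-✓ 111-✓
Round 2: --01 -0-1 -10- 0-0- 00-- 1--1 11--
PIs = {--01, -0-1, -10-, 0-0-, 00--, 1--1, 11--}
Coverage chart:
  m0: 0-0-,00--
  m1: --01,-0-1,0-0-,00--
  m3: -0-1,00--
  m4: -10-,0-0-
  m5: --01,-10-,0-0-
  m9: --01,-0-1,1--1
  m11: -0-1,1--1
  m13: --01,-10-,1--1,11--
  m14: 11-- ←essential
  m15: 1--1,11--
Essential: 11--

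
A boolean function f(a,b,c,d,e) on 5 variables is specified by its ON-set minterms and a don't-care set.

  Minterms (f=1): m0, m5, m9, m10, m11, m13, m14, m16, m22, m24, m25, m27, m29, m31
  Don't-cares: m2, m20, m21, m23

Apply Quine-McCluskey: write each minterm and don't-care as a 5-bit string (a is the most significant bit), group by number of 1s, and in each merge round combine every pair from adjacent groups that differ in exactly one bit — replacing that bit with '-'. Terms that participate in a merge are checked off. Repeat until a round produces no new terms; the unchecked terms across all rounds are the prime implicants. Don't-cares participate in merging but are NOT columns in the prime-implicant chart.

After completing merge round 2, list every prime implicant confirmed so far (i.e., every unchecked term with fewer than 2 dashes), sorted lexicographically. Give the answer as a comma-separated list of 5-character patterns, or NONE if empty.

[col 0] 00000*, 00010*, 00101*, 01001*, 01010*, 01011*, 01101*, 01110*, 10000*, 10100*, 10101*, 10110*, 10111*, 11000*, 11001*, 11011*, 11101*, 11111*
[col 1] -0000, -0101*, -1001*, -1011*, -1101*, 0-010, 0-101*, 000-0, 01-01*, 01-10, 010-1*, 0101-, 1-000, 1-101*, 1-111*, 10-00, 101-0*, 101-1*, 1010-*, 1011-*, 11-01*, 11-11*, 110-1*, 1100-, 111-1*
[col 2] --101, -1-01, -10-1, 1-1-1, 101--, 11--1
Prime implicants: --101, -0000, -1-01, -10-1, 0-010, 000-0, 01-10, 0101-, 1-000, 1-1-1, 10-00, 101--, 11--1, 1100-

-0000, 0-010, 000-0, 01-10, 0101-, 1-000, 10-00, 1100-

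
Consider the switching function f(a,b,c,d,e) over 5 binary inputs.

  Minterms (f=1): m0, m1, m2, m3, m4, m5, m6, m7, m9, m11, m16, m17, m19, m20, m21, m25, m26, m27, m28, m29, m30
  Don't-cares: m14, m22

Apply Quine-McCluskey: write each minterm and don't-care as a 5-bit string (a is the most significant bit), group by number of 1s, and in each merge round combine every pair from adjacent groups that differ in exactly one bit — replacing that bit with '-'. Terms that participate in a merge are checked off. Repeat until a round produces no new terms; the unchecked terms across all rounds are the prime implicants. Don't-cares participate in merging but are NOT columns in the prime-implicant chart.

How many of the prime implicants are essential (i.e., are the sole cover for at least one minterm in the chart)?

[col 0] 00000*, 00001*, 00010*, 00011*, 00100*, 00101*, 00110*, 00111*, 01001*, 01011*, 01110*, 10000*, 10001*, 10011*, 10100*, 10101*, 10110*, 11001*, 11010*, 11011*, 11100*, 11101*, 11110*
[col 1] -0000*, -0001*, -0011*, -0100*, -0101*, -0110*, -1001*, -1011*, -1110*, 0-001*, 0-011*, 0-110*, 00-00*, 00-01*, 00-10*, 00-11*, 000-0*, 000-1*, 0000-*, 0001-*, 001-0*, 001-1*, 0010-*, 0011-*, 010-1*, 1-001*, 1-011*, 1-100*, 1-101*, 1-110*, 10-00*, 10-01*, 100-1*, 1000-*, 101-0*, 1010-*, 11-01*, 11-10, 110-1*, 1101-, 111-0*, 1110-*
[col 2] --001*, --011*, --110, -0-00*, -0-01*, -00-1*, -000-*, -01-0, -010-*, -10-1*, 0-0-1*, 00--0*, 00--1*, 00-0-*, 00-1-*, 000--*, 001--*, 1--01, 1-0-1*, 1-1-0, 1-10-, 10-0-*
[col 3] --0-1, -0-0-, 00---
Prime implicants: --0-1, --110, -0-0-, -01-0, 00---, 1--01, 1-1-0, 1-10-, 11-10, 1101-
PI chart (minterm → PIs covering it):
  0 | -0-0-,00---
  1 | --0-1,-0-0-,00---
  2 | 00---  (sole → essential)
  3 | --0-1,00---
  4 | -0-0-,-01-0,00---
  5 | -0-0-,00---
  6 | --110,-01-0,00---
  7 | 00---  (sole → essential)
  9 | --0-1  (sole → essential)
  11 | --0-1  (sole → essential)
  16 | -0-0-  (sole → essential)
  17 | --0-1,-0-0-,1--01
  19 | --0-1  (sole → essential)
  20 | -0-0-,-01-0,1-1-0,1-10-
  21 | -0-0-,1--01,1-10-
  25 | --0-1,1--01
  26 | 11-10,1101-
  27 | --0-1,1101-
  28 | 1-1-0,1-10-
  29 | 1--01,1-10-
  30 | --110,1-1-0,11-10
Essential prime implicants: --0-1, -0-0-, 00---

3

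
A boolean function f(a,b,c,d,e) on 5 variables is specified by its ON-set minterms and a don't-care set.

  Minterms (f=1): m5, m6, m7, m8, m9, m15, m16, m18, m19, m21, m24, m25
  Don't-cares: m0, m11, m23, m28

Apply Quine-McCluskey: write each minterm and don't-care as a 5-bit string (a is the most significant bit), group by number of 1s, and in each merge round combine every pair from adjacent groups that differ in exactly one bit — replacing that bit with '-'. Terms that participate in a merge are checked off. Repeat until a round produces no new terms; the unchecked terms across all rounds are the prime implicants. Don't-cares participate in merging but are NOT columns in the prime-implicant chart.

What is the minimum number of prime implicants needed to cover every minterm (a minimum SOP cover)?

Round 0: 00000✓ 00101✓ 00110✓ 00111✓ 01000✓ 01001✓ 01011✓ 01111✓ 10000✓ 10010✓ 10011✓ 10101✓ 10111✓ 11000✓ 11001✓ 11100✓
Round 1: -0000✓ -0101✓ -0111✓ -1000✓ -1001✓ 0-000✓ 0-111 001-1✓ 0011- 01-11 010-1 0100-✓ 1-000✓ 10-11 100-0 1001- 101-1✓ 11-00 1100-✓
Round 2: --000 -01-1 -100-
PIs = {--000, -01-1, -100-, 0-111, 0011-, 01-11, 010-1, 10-11, 100-0, 1001-, 11-00}
Coverage chart:
  m5: -01-1 ←essential
  m6: 0011- ←essential
  m7: -01-1,0-111,0011-
  m8: --000,-100-
  m9: -100-,010-1
  m15: 0-111,01-11
  m16: --000,100-0
  m18: 100-0,1001-
  m19: 10-11,1001-
  m21: -01-1 ←essential
  m24: --000,-100-,11-00
  m25: -100- ←essential
Essential: -01-1, -100-, 0011-
Petrick residual → --000, 0-111, 1001-
Min cover (6 terms): c'd'e' + b'ce + bc'd' + a'cde + a'b'cd + ab'c'd

6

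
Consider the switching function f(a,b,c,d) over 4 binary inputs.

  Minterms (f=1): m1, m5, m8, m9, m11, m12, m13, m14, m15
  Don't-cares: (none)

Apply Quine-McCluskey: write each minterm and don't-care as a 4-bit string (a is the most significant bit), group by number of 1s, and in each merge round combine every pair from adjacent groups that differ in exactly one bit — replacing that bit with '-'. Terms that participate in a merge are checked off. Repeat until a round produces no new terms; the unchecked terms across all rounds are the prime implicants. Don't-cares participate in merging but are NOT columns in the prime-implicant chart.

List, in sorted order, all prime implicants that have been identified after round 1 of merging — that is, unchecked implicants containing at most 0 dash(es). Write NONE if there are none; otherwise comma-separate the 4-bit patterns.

NONE

size-2^0 implicants → 0001(✓)  0101(✓)  1000(✓)  1001(✓)  1011(✓)  1100(✓)  1101(✓)  1110(✓)  1111(✓)
size-2^1 implicants → -001(✓)  -101(✓)  0-01(✓)  1-00(✓)  1-01(✓)  1-11(✓)  10-1(✓)  100-(✓)  11-0(✓)  11-1(✓)  110-(✓)  111-(✓)
size-2^2 implicants → --01  1--1  1-0-  11--
Unchecked terms (primes): --01, 1--1, 1-0-, 11--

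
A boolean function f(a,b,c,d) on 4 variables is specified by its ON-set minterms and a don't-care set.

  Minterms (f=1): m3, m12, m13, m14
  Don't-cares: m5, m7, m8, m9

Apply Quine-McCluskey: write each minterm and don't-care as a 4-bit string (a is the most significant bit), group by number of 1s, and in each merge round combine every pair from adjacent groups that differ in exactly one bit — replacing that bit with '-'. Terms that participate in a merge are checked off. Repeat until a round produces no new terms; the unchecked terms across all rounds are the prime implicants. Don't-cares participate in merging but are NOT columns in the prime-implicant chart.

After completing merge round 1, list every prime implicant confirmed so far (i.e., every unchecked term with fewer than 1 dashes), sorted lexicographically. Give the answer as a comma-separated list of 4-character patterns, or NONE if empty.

NONE

size-2^0 implicants → 0011(✓)  0101(✓)  0111(✓)  1000(✓)  1001(✓)  1100(✓)  1101(✓)  1110(✓)
size-2^1 implicants → -101  0-11  01-1  1-00(✓)  1-01(✓)  100-(✓)  11-0  110-(✓)
size-2^2 implicants → 1-0-
Unchecked terms (primes): -101, 0-11, 01-1, 1-0-, 11-0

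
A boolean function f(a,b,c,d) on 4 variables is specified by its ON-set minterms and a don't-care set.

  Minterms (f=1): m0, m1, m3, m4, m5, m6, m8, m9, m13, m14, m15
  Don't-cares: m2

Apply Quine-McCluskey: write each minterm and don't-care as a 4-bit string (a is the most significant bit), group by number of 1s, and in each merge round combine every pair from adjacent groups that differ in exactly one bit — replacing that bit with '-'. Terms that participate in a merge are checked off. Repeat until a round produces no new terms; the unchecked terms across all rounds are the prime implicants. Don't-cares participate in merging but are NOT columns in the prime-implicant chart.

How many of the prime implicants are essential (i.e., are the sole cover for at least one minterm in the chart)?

size-2^0 implicants → 0000(✓)  0001(✓)  0010(✓)  0011(✓)  0100(✓)  0101(✓)  0110(✓)  1000(✓)  1001(✓)  1101(✓)  1110(✓)  1111(✓)
size-2^1 implicants → -000(✓)  -001(✓)  -101(✓)  -110  0-00(✓)  0-01(✓)  0-10(✓)  00-0(✓)  00-1(✓)  000-(✓)  001-(✓)  01-0(✓)  010-(✓)  1-01(✓)  100-(✓)  11-1  111-
size-2^2 implicants → --01  -00-  0--0  0-0-  00--
Unchecked terms (primes): --01, -00-, -110, 0--0, 0-0-, 00--, 11-1, 111-
Minterm coverage:
  m0 ⊆ -00-,0--0,0-0-,00--
  m1 ⊆ --01,-00-,0-0-,00--
  m3 ⊆ 00-- [E]
  m4 ⊆ 0--0,0-0-
  m5 ⊆ --01,0-0-
  m6 ⊆ -110,0--0
  m8 ⊆ -00- [E]
  m9 ⊆ --01,-00-
  m13 ⊆ --01,11-1
  m14 ⊆ -110,111-
  m15 ⊆ 11-1,111-
E = {-00-, 00--}

2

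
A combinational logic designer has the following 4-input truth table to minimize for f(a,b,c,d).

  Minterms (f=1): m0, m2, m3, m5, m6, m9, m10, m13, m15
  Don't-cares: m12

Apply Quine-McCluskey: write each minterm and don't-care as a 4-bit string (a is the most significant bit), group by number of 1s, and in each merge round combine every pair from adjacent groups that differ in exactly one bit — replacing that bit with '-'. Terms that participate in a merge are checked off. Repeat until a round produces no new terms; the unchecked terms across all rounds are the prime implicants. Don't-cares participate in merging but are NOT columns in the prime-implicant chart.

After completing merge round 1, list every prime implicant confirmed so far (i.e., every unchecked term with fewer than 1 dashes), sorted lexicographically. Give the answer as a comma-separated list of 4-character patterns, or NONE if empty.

size-2^0 implicants → 0000(✓)  0010(✓)  0011(✓)  0101(✓)  0110(✓)  1001(✓)  1010(✓)  1100(✓)  1101(✓)  1111(✓)
size-2^1 implicants → -010  -101  0-10  00-0  001-  1-01  11-1  110-
Unchecked terms (primes): -010, -101, 0-10, 00-0, 001-, 1-01, 11-1, 110-

NONE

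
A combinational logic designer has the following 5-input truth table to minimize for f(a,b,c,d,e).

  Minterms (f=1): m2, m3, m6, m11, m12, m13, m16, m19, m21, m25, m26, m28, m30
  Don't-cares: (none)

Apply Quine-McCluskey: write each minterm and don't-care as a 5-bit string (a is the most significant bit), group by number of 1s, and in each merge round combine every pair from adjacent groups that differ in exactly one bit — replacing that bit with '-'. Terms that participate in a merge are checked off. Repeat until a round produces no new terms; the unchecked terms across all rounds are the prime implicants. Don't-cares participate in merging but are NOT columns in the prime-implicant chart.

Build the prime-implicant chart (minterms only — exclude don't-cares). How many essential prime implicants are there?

[col 0] 00010*, 00011*, 00110*, 01011*, 01100*, 01101*, 10000, 10011*, 10101, 11001, 11010*, 11100*, 11110*
[col 1] -0011, -1100, 0-011, 00-10, 0001-, 0110-, 11-10, 111-0
Prime implicants: -0011, -1100, 0-011, 00-10, 0001-, 0110-, 10000, 10101, 11-10, 11001, 111-0
PI chart (minterm → PIs covering it):
  2 | 00-10,0001-
  3 | -0011,0-011,0001-
  6 | 00-10  (sole → essential)
  11 | 0-011  (sole → essential)
  12 | -1100,0110-
  13 | 0110-  (sole → essential)
  16 | 10000  (sole → essential)
  19 | -0011  (sole → essential)
  21 | 10101  (sole → essential)
  25 | 11001  (sole → essential)
  26 | 11-10  (sole → essential)
  28 | -1100,111-0
  30 | 11-10,111-0
Essential prime implicants: -0011, 0-011, 00-10, 0110-, 10000, 10101, 11-10, 11001

8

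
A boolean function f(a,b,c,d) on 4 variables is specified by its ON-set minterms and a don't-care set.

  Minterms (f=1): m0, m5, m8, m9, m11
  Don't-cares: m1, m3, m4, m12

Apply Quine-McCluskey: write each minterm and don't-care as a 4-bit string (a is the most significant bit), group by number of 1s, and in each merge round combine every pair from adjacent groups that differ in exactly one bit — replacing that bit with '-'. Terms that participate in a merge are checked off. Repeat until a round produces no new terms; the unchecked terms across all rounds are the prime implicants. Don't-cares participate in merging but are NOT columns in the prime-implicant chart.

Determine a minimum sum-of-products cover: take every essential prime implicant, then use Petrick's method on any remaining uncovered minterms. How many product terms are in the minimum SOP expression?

size-2^0 implicants → 0000(✓)  0001(✓)  0011(✓)  0100(✓)  0101(✓)  1000(✓)  1001(✓)  1011(✓)  1100(✓)
size-2^1 implicants → -000(✓)  -001(✓)  -011(✓)  -100(✓)  0-00(✓)  0-01(✓)  00-1(✓)  000-(✓)  010-(✓)  1-00(✓)  10-1(✓)  100-(✓)
size-2^2 implicants → --00  -0-1  -00-  0-0-
Unchecked terms (primes): --00, -0-1, -00-, 0-0-
Minterm coverage:
  m0 ⊆ --00,-00-,0-0-
  m5 ⊆ 0-0- [E]
  m8 ⊆ --00,-00-
  m9 ⊆ -0-1,-00-
  m11 ⊆ -0-1 [E]
E = {-0-1, 0-0-}
Petrick residual → --00
Cover = c'd' + b'd + a'c'  |cover|=3

3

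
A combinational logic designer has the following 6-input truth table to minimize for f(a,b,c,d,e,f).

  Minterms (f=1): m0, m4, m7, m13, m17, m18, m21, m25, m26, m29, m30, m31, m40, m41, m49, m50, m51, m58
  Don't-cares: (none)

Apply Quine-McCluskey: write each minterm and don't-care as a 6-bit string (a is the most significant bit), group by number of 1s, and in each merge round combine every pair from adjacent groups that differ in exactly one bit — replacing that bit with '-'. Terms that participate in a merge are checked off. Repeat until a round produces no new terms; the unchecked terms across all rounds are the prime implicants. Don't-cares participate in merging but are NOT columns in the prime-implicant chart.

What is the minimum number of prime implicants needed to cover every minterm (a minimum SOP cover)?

8

[col 0] 000000*, 000100*, 000111, 001101*, 010001*, 010010*, 010101*, 011001*, 011010*, 011101*, 011110*, 011111*, 101000*, 101001*, 110001*, 110010*, 110011*, 111010*
[col 1] -10001, -10010*, -11010*, 0-1101, 000-00, 01-001*, 01-010*, 01-101*, 010-01*, 011-01*, 011-10, 0111-1, 01111-, 10100-, 11-010*, 1100-1, 11001-
[col 2] -1-010, 01--01
Prime implicants: -1-010, -10001, 0-1101, 000-00, 000111, 01--01, 011-10, 0111-1, 01111-, 10100-, 1100-1, 11001-
PI chart (minterm → PIs covering it):
  0 | 000-00  (sole → essential)
  4 | 000-00  (sole → essential)
  7 | 000111  (sole → essential)
  13 | 0-1101  (sole → essential)
  17 | -10001,01--01
  18 | -1-010  (sole → essential)
  21 | 01--01  (sole → essential)
  25 | 01--01  (sole → essential)
  26 | -1-010,011-10
  29 | 0-1101,01--01,0111-1
  30 | 011-10,01111-
  31 | 0111-1,01111-
  40 | 10100-  (sole → essential)
  41 | 10100-  (sole → essential)
  49 | -10001,1100-1
  50 | -1-010,11001-
  51 | 1100-1,11001-
  58 | -1-010  (sole → essential)
Essential prime implicants: -1-010, 0-1101, 000-00, 000111, 01--01, 10100-
Petrick residual → 01111-, 1100-1
Minimum SOP uses 8 PIs: bd'ef' + a'cde'f + a'b'c'e'f' + a'b'c'def + a'be'f + a'bcde + ab'cd'e' + abc'd'f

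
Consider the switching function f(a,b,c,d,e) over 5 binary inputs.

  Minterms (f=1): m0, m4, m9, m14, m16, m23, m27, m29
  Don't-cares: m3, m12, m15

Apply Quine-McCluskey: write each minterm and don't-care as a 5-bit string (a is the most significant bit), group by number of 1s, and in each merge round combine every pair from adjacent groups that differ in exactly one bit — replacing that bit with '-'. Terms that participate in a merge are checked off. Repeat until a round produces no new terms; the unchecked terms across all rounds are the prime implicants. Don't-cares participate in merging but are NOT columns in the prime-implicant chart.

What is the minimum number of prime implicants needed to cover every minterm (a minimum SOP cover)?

Round 0: 00000✓ 00011 00100✓ 01001 01100✓ 01110✓ 01111✓ 10000✓ 10111 11011 11101
Round 1: -0000 0-100 00-00 011-0 0111-
PIs = {-0000, 0-100, 00-00, 00011, 01001, 011-0, 0111-, 10111, 11011, 11101}
Coverage chart:
  m0: -0000,00-00
  m4: 0-100,00-00
  m9: 01001 ←essential
  m14: 011-0,0111-
  m16: -0000 ←essential
  m23: 10111 ←essential
  m27: 11011 ←essential
  m29: 11101 ←essential
Essential: -0000, 01001, 10111, 11011, 11101
Petrick residual → 0-100, 011-0
Min cover (7 terms): b'c'd'e' + a'cd'e' + a'bc'd'e + a'bce' + ab'cde + abc'de + abcd'e

7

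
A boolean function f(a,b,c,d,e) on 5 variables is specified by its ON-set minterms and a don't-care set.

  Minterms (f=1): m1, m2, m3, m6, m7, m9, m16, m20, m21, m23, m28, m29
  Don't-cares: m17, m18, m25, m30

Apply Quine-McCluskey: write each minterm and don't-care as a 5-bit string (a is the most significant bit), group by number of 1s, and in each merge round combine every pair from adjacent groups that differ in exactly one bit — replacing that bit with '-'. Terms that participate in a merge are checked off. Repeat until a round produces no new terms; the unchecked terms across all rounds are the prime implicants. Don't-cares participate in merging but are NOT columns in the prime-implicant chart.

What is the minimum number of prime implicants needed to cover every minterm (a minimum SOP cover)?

[col 0] 00001*, 00010*, 00011*, 00110*, 00111*, 01001*, 10000*, 10001*, 10010*, 10100*, 10101*, 10111*, 11001*, 11100*, 11101*, 11110*
[col 1] -0001*, -0010, -0111, -1001*, 0-001*, 00-10*, 00-11*, 000-1, 0001-*, 0011-*, 1-001*, 1-100*, 1-101*, 10-00*, 10-01*, 100-0, 1000-*, 101-1, 1010-*, 11-01*, 111-0, 1110-*
[col 2] --001, 00-1-, 1--01, 1-10-, 10-0-
Prime implicants: --001, -0010, -0111, 00-1-, 000-1, 1--01, 1-10-, 10-0-, 100-0, 101-1, 111-0
PI chart (minterm → PIs covering it):
  1 | --001,000-1
  2 | -0010,00-1-
  3 | 00-1-,000-1
  6 | 00-1-  (sole → essential)
  7 | -0111,00-1-
  9 | --001  (sole → essential)
  16 | 10-0-,100-0
  20 | 1-10-,10-0-
  21 | 1--01,1-10-,10-0-,101-1
  23 | -0111,101-1
  28 | 1-10-,111-0
  29 | 1--01,1-10-
Essential prime implicants: --001, 00-1-
Petrick residual → -0111, 1-10-, 10-0-
Minimum SOP uses 5 PIs: c'd'e + b'cde + a'b'd + acd' + ab'd'

5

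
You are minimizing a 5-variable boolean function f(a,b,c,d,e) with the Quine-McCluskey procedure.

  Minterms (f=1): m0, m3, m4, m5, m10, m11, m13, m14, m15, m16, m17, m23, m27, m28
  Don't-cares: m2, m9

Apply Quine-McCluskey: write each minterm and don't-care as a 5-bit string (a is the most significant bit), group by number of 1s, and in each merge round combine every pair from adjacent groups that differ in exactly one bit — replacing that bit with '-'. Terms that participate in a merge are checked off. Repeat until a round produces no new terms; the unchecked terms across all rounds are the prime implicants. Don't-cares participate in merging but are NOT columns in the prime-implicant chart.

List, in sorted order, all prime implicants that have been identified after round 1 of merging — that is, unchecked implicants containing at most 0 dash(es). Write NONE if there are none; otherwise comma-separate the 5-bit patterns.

Round 0: 00000✓ 00010✓ 00011✓ 00100✓ 00101✓ 01001✓ 01010✓ 01011✓ 01101✓ 01110✓ 01111✓ 10000✓ 10001✓ 10111 11011✓ 11100
Round 1: -0000 -1011 0-010✓ 0-011✓ 0-101 00-00 000-0 0001-✓ 0010- 01-01✓ 01-10✓ 01-11✓ 010-1✓ 0101-✓ 011-1✓ 0111-✓ 1000-
Round 2: 0-01- 01--1 01-1-
PIs = {-0000, -1011, 0-01-, 0-101, 00-00, 000-0, 0010-, 01--1, 01-1-, 1000-, 10111, 11100}

10111, 11100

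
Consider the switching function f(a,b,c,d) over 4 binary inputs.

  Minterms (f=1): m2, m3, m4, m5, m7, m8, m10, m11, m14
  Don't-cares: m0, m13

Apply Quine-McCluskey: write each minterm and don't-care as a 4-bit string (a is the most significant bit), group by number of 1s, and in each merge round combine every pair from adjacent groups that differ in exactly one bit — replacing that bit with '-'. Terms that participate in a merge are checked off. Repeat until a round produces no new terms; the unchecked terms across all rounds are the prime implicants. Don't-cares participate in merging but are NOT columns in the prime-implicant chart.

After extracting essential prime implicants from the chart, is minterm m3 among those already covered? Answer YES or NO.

YES

[col 0] 0000*, 0010*, 0011*, 0100*, 0101*, 0111*, 1000*, 1010*, 1011*, 1101*, 1110*
[col 1] -000*, -010*, -011*, -101, 0-00, 0-11, 00-0*, 001-*, 01-1, 010-, 1-10, 10-0*, 101-*
[col 2] -0-0, -01-
Prime implicants: -0-0, -01-, -101, 0-00, 0-11, 01-1, 010-, 1-10
PI chart (minterm → PIs covering it):
  2 | -0-0,-01-
  3 | -01-,0-11
  4 | 0-00,010-
  5 | -101,01-1,010-
  7 | 0-11,01-1
  8 | -0-0  (sole → essential)
  10 | -0-0,-01-,1-10
  11 | -01-  (sole → essential)
  14 | 1-10  (sole → essential)
Essential prime implicants: -0-0, -01-, 1-10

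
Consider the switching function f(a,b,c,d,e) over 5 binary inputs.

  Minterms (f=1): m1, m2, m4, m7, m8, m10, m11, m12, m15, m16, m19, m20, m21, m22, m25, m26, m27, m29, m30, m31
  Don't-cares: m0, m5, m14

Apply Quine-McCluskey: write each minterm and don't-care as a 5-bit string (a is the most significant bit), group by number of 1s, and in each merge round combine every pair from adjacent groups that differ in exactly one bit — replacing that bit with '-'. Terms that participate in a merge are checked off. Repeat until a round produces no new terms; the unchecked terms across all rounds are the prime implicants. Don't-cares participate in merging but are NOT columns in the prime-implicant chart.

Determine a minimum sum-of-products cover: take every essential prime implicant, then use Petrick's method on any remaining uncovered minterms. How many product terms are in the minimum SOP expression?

Round 0: 00000✓ 00001✓ 00010✓ 00100✓ 00101✓ 00111✓ 01000✓ 01010✓ 01011✓ 01100✓ 01110✓ 01111✓ 10000✓ 10011✓ 10100✓ 10101✓ 10110✓ 11001✓ 11010✓ 11011✓ 11101✓ 11110✓ 11111✓
Round 1: -0000✓ -0100✓ -0101✓ -1010✓ -1011✓ -1110✓ -1111✓ 0-000✓ 0-010✓ 0-100✓ 0-111 00-00✓ 00-01✓ 000-0✓ 0000-✓ 001-1 0010-✓ 01-00✓ 01-10✓ 01-11✓ 010-0✓ 0101-✓ 011-0✓ 0111-✓ 1-011 1-101 1-110 10-00✓ 101-0 1010-✓ 11-01✓ 11-10✓ 11-11✓ 110-1✓ 1101-✓ 111-1✓ 1111-✓
Round 2: -0-00 -010- -1-10✓ -1-11✓ -101-✓ -111-✓ 0--00 0-0-0 00-0- 01--0 01-1-✓ 11--1 11-1-✓
Round 3: -1-1-
PIs = {-0-00, -010-, -1-1-, 0--00, 0-0-0, 0-111, 00-0-, 001-1, 01--0, 1-011, 1-101, 1-110, 101-0, 11--1}
Coverage chart:
  m1: 00-0- ←essential
  m2: 0-0-0 ←essential
  m4: -0-00,-010-,0--00,00-0-
  m7: 0-111,001-1
  m8: 0--00,0-0-0,01--0
  m10: -1-1-,0-0-0,01--0
  m11: -1-1- ←essential
  m12: 0--00,01--0
  m15: -1-1-,0-111
  m16: -0-00 ←essential
  m19: 1-011 ←essential
  m20: -0-00,-010-,101-0
  m21: -010-,1-101
  m22: 1-110,101-0
  m25: 11--1 ←essential
  m26: -1-1- ←essential
  m27: -1-1-,1-011,11--1
  m29: 1-101,11--1
  m30: -1-1-,1-110
  m31: -1-1-,11--1
Essential: -0-00, -1-1-, 0-0-0, 00-0-, 1-011, 11--1
Petrick residual → -010-, 0--00, 0-111, 1-110
Min cover (10 terms): b'd'e' + b'cd' + bd + a'd'e' + a'c'e' + a'cde + a'b'd' + ac'de + acde' + abe

10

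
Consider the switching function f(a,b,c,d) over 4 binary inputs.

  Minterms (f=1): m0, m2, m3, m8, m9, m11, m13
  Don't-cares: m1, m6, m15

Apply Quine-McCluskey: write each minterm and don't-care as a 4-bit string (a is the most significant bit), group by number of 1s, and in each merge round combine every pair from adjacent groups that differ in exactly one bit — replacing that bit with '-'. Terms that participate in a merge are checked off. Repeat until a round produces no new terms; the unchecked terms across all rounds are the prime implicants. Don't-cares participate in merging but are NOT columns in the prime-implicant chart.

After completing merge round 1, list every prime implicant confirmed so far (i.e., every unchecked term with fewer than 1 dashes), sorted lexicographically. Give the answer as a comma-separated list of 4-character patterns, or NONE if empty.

size-2^0 implicants → 0000(✓)  0001(✓)  0010(✓)  0011(✓)  0110(✓)  1000(✓)  1001(✓)  1011(✓)  1101(✓)  1111(✓)
size-2^1 implicants → -000(✓)  -001(✓)  -011(✓)  0-10  00-0(✓)  00-1(✓)  000-(✓)  001-(✓)  1-01(✓)  1-11(✓)  10-1(✓)  100-(✓)  11-1(✓)
size-2^2 implicants → -0-1  -00-  00--  1--1
Unchecked terms (primes): -0-1, -00-, 0-10, 00--, 1--1

NONE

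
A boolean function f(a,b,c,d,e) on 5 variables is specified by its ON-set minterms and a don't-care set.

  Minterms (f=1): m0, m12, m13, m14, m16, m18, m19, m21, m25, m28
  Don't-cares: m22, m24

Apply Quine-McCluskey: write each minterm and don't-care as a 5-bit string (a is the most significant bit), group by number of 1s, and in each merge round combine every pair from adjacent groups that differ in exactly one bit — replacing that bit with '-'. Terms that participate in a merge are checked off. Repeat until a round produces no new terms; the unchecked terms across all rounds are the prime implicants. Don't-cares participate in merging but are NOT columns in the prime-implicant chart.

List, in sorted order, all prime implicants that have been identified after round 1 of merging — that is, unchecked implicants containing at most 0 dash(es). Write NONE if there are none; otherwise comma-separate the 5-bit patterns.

size-2^0 implicants → 00000(✓)  01100(✓)  01101(✓)  01110(✓)  10000(✓)  10010(✓)  10011(✓)  10101  10110(✓)  11000(✓)  11001(✓)  11100(✓)
size-2^1 implicants → -0000  -1100  011-0  0110-  1-000  10-10  100-0  1001-  11-00  1100-
Unchecked terms (primes): -0000, -1100, 011-0, 0110-, 1-000, 10-10, 100-0, 1001-, 10101, 11-00, 1100-

10101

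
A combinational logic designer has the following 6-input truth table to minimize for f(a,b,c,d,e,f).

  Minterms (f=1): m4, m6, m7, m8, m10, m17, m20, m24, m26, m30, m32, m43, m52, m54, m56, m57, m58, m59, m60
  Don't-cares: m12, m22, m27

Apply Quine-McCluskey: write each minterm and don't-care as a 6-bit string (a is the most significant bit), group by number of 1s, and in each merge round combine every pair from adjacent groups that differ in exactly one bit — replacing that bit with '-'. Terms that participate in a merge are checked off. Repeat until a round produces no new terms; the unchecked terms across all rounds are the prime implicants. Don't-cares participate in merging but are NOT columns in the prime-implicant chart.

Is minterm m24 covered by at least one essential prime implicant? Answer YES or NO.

Round 0: 000100✓ 000110✓ 000111✓ 001000✓ 001010✓ 001100✓ 010001 010100✓ 010110✓ 011000✓ 011010✓ 011011✓ 011110✓ 100000 101011✓ 110100✓ 110110✓ 111000✓ 111001✓ 111010✓ 111011✓ 111100✓
Round 1: -10100✓ -10110✓ -11000✓ -11010✓ -11011✓ 0-0100✓ 0-0110✓ 0-1000✓ 0-1010✓ 00-100 0001-0✓ 00011- 001-00 0010-0✓ 01-110 0101-0✓ 011-10 0110-0✓ 01101-✓ 1-1011 11-100 1101-0✓ 111-00 1110-0✓ 1110-1✓ 11100-✓ 11101-✓
Round 2: -101-0 -110-0 -1101- 0-01-0 0-10-0 1110--
PIs = {-101-0, -110-0, -1101-, 0-01-0, 0-10-0, 00-100, 00011-, 001-00, 01-110, 010001, 011-10, 1-1011, 100000, 11-100, 111-00, 1110--}
Coverage chart:
  m4: 0-01-0,00-100
  m6: 0-01-0,00011-
  m7: 00011- ←essential
  m8: 0-10-0,001-00
  m10: 0-10-0 ←essential
  m17: 010001 ←essential
  m20: -101-0,0-01-0
  m24: -110-0,0-10-0
  m26: -110-0,-1101-,0-10-0,011-10
  m30: 01-110,011-10
  m32: 100000 ←essential
  m43: 1-1011 ←essential
  m52: -101-0,11-100
  m54: -101-0 ←essential
  m56: -110-0,111-00,1110--
  m57: 1110-- ←essential
  m58: -110-0,-1101-,1110--
  m59: -1101-,1-1011,1110--
  m60: 11-100,111-00
Essential: -101-0, 0-10-0, 00011-, 010001, 1-1011, 100000, 1110--

YES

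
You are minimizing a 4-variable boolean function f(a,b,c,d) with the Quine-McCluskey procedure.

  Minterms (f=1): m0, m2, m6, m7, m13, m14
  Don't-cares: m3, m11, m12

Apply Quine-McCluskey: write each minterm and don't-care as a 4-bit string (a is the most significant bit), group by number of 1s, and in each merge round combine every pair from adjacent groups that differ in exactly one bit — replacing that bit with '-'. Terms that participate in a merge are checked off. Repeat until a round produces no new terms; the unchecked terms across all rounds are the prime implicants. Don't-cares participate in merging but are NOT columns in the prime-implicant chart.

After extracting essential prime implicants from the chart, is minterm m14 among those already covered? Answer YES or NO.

size-2^0 implicants → 0000(✓)  0010(✓)  0011(✓)  0110(✓)  0111(✓)  1011(✓)  1100(✓)  1101(✓)  1110(✓)
size-2^1 implicants → -011  -110  0-10(✓)  0-11(✓)  00-0  001-(✓)  011-(✓)  11-0  110-
size-2^2 implicants → 0-1-
Unchecked terms (primes): -011, -110, 0-1-, 00-0, 11-0, 110-
Minterm coverage:
  m0 ⊆ 00-0 [E]
  m2 ⊆ 0-1-,00-0
  m6 ⊆ -110,0-1-
  m7 ⊆ 0-1- [E]
  m13 ⊆ 110- [E]
  m14 ⊆ -110,11-0
E = {0-1-, 00-0, 110-}

NO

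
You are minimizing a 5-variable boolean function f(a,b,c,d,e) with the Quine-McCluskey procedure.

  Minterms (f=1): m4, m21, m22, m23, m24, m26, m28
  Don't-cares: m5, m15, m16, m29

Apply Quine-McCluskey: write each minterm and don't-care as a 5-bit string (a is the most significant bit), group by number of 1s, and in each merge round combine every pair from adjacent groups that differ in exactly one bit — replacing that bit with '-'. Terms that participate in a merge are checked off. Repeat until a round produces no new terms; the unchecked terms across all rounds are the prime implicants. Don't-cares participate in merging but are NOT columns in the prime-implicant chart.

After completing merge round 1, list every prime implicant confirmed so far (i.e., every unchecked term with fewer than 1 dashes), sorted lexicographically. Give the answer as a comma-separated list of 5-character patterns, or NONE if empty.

01111

size-2^0 implicants → 00100(✓)  00101(✓)  01111  10000(✓)  10101(✓)  10110(✓)  10111(✓)  11000(✓)  11010(✓)  11100(✓)  11101(✓)
size-2^1 implicants → -0101  0010-  1-000  1-101  101-1  1011-  11-00  110-0  1110-
Unchecked terms (primes): -0101, 0010-, 01111, 1-000, 1-101, 101-1, 1011-, 11-00, 110-0, 1110-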